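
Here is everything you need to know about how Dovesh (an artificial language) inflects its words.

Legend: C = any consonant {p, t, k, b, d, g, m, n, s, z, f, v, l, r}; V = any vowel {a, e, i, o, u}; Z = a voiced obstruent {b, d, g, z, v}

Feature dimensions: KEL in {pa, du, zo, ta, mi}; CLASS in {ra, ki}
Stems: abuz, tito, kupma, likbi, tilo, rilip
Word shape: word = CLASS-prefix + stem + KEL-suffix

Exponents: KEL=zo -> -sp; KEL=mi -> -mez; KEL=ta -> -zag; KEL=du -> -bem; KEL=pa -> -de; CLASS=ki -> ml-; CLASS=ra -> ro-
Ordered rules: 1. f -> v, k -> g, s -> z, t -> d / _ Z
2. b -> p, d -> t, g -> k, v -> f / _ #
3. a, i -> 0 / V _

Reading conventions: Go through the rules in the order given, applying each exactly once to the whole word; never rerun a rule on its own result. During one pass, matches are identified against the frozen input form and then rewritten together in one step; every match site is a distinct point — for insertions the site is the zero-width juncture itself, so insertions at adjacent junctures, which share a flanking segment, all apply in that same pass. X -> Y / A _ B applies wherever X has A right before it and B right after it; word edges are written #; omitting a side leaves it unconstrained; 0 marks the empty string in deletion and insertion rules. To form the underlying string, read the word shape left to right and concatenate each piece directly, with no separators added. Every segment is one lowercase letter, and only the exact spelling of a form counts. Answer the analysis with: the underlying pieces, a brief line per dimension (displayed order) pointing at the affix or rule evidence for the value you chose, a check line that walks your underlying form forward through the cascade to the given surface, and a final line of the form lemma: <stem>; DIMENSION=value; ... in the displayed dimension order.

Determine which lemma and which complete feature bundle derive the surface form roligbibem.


underlying: ro-likbi-bem
KEL=du - signalled by the affix -bem
CLASS=ra - signalled by the affix ro-
check: rolikbibem -> roligbibem -> roligbibem -> roligbibem
lemma: likbi; KEL=du; CLASS=ra


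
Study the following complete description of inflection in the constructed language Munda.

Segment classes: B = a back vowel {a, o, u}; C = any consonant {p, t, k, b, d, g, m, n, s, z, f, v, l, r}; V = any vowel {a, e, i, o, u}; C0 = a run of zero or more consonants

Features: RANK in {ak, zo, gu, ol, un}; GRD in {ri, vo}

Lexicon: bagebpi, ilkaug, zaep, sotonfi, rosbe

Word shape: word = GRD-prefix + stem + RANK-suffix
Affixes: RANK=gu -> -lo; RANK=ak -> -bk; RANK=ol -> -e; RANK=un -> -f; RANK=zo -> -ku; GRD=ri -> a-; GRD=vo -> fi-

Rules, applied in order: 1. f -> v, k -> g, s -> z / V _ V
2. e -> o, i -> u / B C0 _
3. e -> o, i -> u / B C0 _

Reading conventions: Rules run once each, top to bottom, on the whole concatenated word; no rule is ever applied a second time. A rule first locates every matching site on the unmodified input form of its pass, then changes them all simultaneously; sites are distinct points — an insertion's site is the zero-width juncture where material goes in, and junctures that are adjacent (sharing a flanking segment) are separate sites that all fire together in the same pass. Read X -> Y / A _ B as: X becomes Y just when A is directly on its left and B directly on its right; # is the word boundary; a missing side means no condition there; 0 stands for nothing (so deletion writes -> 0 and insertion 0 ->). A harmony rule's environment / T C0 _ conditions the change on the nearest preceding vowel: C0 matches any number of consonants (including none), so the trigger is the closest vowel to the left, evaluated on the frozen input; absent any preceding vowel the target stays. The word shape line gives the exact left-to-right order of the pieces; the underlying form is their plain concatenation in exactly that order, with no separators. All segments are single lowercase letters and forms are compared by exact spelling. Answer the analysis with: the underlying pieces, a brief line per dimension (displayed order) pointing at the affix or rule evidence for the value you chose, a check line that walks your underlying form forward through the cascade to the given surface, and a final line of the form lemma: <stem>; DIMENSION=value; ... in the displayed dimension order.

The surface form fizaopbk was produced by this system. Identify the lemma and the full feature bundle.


underlying: fi-zaep-bk
RANK=ak - signalled by the affix -bk
GRD=vo - signalled by the affix fi-
check: fizaepbk -> fizaepbk -> fizaopbk -> fizaopbk
lemma: zaep; RANK=ak; GRD=vo


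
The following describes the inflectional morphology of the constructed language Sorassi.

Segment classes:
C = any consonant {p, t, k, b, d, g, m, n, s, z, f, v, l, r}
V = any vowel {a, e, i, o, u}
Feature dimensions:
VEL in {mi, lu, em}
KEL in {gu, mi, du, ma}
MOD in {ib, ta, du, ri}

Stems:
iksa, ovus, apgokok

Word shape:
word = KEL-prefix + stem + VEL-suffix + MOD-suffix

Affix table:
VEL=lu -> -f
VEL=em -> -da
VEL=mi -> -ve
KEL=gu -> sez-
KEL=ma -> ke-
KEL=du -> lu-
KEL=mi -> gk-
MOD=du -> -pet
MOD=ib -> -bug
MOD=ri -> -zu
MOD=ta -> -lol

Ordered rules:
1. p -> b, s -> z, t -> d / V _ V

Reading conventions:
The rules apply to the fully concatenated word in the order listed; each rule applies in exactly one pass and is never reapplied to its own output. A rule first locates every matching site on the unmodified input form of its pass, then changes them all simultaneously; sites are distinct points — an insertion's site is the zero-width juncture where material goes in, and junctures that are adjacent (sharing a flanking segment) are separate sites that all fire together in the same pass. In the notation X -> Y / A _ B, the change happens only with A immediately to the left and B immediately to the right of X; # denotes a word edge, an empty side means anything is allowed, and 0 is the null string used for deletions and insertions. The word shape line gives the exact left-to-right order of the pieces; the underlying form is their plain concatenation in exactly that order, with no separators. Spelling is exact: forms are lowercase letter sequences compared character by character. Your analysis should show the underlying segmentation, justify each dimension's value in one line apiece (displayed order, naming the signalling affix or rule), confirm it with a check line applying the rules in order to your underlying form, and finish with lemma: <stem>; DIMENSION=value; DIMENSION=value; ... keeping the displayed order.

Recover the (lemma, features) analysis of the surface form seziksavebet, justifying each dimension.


underlying: sez-iksa-ve-pet
VEL=mi - signalled by the affix -ve
KEL=gu - signalled by the affix sez-
MOD=du - signalled by the affix -pet
check: seziksavepet -> seziksavebet
lemma: iksa; VEL=mi; KEL=gu; MOD=du


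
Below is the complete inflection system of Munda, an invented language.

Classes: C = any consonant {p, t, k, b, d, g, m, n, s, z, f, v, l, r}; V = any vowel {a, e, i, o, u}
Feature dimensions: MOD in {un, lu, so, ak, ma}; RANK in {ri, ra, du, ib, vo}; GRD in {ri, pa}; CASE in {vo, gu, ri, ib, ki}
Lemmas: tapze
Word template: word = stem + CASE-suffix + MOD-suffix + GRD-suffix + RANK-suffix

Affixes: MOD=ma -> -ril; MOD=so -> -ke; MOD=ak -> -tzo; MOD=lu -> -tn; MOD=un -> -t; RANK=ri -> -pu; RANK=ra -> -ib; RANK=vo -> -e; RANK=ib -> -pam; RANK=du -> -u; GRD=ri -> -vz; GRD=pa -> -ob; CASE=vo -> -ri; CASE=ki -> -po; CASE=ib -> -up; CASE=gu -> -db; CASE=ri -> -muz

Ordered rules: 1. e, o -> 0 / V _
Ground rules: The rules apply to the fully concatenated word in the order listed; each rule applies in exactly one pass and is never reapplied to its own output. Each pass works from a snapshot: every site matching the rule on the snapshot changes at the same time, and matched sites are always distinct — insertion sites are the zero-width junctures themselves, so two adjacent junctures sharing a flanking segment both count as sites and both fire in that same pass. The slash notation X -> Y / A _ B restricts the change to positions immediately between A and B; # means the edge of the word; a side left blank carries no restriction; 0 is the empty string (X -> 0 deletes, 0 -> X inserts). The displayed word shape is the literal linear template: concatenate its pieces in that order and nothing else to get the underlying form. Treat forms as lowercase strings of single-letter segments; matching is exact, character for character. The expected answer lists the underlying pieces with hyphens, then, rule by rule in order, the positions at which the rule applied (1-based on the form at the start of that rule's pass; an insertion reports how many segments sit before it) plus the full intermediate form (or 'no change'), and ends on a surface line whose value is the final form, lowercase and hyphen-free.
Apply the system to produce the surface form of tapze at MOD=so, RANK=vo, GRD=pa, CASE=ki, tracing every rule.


underlying: tapze-po-ke-ob-e
1. e, o -> 0 / V _: fires at position(s) 10: tapzepokebe
surface: tapzepokebe


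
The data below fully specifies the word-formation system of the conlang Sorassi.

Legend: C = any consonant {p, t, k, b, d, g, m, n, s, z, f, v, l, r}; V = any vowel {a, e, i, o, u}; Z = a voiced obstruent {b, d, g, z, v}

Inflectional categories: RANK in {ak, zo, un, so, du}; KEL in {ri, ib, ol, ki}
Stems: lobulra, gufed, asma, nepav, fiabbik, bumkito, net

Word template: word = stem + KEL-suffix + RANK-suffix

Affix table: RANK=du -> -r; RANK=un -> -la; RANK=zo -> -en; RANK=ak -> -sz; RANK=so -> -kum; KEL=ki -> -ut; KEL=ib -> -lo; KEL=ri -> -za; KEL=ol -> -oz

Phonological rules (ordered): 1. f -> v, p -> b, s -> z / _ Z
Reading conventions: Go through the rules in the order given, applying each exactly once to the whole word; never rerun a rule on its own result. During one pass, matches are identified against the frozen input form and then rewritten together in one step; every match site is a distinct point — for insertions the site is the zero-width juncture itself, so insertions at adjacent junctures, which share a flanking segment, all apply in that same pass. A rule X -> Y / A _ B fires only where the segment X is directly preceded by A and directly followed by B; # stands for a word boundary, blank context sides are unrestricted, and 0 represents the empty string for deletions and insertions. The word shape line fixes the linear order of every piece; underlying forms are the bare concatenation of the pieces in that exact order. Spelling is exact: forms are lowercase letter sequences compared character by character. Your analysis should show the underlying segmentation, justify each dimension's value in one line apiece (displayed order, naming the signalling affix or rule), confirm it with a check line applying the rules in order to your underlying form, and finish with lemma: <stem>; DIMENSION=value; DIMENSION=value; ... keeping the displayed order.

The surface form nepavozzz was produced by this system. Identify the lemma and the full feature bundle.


underlying: nepav-oz-sz
RANK=ak - signalled by the affix -sz
KEL=ol - signalled by the affix -oz
check: nepavozsz -> nepavozzz
lemma: nepav; RANK=ak; KEL=ol


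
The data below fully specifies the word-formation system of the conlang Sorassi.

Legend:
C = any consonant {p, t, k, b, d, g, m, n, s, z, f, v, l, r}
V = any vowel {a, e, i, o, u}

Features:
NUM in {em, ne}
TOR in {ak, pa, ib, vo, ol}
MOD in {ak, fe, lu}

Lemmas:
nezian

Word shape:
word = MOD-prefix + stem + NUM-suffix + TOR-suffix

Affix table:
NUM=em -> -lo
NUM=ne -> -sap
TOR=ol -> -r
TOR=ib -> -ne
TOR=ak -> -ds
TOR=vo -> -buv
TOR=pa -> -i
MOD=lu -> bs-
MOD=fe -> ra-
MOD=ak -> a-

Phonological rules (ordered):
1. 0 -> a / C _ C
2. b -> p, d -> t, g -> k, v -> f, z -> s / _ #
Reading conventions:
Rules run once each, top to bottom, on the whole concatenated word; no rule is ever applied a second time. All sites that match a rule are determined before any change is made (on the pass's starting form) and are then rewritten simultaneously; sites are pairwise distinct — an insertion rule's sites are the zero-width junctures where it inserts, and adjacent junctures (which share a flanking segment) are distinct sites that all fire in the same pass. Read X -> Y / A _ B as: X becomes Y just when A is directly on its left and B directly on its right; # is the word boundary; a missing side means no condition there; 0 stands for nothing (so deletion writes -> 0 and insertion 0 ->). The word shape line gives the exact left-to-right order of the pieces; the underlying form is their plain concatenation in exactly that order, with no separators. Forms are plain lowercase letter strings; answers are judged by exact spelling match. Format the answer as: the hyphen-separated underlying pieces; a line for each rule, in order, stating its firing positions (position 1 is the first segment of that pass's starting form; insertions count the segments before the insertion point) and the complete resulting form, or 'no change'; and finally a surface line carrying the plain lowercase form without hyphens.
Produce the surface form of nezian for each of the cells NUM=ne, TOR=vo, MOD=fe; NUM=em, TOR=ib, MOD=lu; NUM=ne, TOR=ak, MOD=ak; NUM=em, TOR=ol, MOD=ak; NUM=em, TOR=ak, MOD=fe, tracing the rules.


cell NUM=ne, TOR=vo, MOD=fe:
underlying: ra-nezian-sap-buv
1. 0 -> a / C _ C: inserts after position(s) 8, 11: ranezianasapabuv
2. b -> p, d -> t, g -> k, v -> f, z -> s / _ #: fires at position(s) 16: ranezianasapabuf
surface: ranezianasapabuf

cell NUM=em, TOR=ib, MOD=lu:
underlying: bs-nezian-lo-ne
1. 0 -> a / C _ C: inserts after position(s) 1, 2, 8: basanezianalone
2. b -> p, d -> t, g -> k, v -> f, z -> s / _ #: no change
surface: basanezianalone

cell NUM=ne, TOR=ak, MOD=ak:
underlying: a-nezian-sap-ds
1. 0 -> a / C _ C: inserts after position(s) 7, 10, 11: anezianasapadas
2. b -> p, d -> t, g -> k, v -> f, z -> s / _ #: no change
surface: anezianasapadas

cell NUM=em, TOR=ol, MOD=ak:
underlying: a-nezian-lo-r
1. 0 -> a / C _ C: inserts after position(s) 7: anezianalor
2. b -> p, d -> t, g -> k, v -> f, z -> s / _ #: no change
surface: anezianalor

cell NUM=em, TOR=ak, MOD=fe:
underlying: ra-nezian-lo-ds
1. 0 -> a / C _ C: inserts after position(s) 8, 11: ranezianalodas
2. b -> p, d -> t, g -> k, v -> f, z -> s / _ #: no change
surface: ranezianalodas


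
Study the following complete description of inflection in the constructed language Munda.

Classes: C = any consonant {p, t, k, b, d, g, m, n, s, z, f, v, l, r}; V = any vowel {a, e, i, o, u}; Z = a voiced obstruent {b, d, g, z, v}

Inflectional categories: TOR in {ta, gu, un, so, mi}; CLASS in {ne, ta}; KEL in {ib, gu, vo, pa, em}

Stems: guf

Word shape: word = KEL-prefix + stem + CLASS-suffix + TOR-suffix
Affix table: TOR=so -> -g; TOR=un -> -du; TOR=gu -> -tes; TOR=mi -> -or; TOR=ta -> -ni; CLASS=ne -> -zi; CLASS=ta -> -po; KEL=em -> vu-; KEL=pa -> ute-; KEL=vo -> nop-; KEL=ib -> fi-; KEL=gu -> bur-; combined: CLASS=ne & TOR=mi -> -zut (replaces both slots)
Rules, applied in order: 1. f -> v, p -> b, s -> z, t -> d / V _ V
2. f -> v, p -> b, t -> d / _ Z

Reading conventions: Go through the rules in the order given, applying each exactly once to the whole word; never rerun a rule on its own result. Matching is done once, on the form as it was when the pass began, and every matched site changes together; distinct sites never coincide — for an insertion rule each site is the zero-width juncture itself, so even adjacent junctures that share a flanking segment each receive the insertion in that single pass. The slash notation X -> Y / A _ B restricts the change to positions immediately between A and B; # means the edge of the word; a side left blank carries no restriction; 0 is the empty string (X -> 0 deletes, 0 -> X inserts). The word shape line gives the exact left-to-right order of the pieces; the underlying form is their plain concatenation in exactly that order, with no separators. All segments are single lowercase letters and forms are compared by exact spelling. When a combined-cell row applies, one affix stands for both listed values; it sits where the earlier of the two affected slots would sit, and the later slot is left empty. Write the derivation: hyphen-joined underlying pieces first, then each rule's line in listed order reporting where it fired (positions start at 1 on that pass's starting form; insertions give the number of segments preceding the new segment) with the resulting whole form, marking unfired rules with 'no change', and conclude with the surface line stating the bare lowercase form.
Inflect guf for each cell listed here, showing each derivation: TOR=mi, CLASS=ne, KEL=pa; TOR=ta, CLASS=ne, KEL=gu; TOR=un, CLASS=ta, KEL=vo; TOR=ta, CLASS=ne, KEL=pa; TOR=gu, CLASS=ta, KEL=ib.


cell TOR=mi, CLASS=ne, KEL=pa:
underlying: ute-guf-zut
1. f -> v, p -> b, s -> z, t -> d / V _ V: fires at position(s) 2: udegufzut
2. f -> v, p -> b, t -> d / _ Z: fires at position(s) 6: udeguvzut
surface: udeguvzut

cell TOR=ta, CLASS=ne, KEL=gu:
underlying: bur-guf-zi-ni
1. f -> v, p -> b, s -> z, t -> d / V _ V: no change
2. f -> v, p -> b, t -> d / _ Z: fires at position(s) 6: burguvzini
surface: burguvzini

cell TOR=un, CLASS=ta, KEL=vo:
underlying: nop-guf-po-du
1. f -> v, p -> b, s -> z, t -> d / V _ V: no change
2. f -> v, p -> b, t -> d / _ Z: fires at position(s) 3: nobgufpodu
surface: nobgufpodu

cell TOR=ta, CLASS=ne, KEL=pa:
underlying: ute-guf-zi-ni
1. f -> v, p -> b, s -> z, t -> d / V _ V: fires at position(s) 2: udegufzini
2. f -> v, p -> b, t -> d / _ Z: fires at position(s) 6: udeguvzini
surface: udeguvzini

cell TOR=gu, CLASS=ta, KEL=ib:
underlying: fi-guf-po-tes
1. f -> v, p -> b, s -> z, t -> d / V _ V: fires at position(s) 8: figufpodes
2. f -> v, p -> b, t -> d / _ Z: no change
surface: figufpodes


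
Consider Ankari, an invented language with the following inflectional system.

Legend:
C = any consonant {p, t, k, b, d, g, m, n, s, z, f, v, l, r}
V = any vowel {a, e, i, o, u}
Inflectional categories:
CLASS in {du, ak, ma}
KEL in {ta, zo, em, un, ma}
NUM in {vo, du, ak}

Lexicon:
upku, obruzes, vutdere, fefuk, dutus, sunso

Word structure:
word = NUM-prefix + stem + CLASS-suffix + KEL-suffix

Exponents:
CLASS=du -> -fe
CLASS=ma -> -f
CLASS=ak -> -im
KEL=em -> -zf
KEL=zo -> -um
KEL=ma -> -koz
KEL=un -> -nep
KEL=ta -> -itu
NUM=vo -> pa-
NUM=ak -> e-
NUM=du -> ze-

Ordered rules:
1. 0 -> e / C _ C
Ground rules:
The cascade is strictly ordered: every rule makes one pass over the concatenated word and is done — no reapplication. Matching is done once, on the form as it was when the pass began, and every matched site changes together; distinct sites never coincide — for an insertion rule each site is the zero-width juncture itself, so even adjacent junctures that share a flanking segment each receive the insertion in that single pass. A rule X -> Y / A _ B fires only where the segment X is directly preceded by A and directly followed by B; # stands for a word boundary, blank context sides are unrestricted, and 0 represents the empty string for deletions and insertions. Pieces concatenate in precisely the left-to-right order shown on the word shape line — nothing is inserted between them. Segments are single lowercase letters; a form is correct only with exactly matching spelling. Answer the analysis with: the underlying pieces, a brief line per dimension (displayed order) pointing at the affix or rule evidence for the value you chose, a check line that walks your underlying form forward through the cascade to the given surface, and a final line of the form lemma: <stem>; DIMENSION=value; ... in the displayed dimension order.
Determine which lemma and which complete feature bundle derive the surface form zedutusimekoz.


underlying: ze-dutus-im-koz
CLASS=ak - signalled by the affix -im
KEL=ma - signalled by the affix -koz
NUM=du - signalled by the affix ze-
check: zedutusimkoz -> zedutusimekoz
lemma: dutus; CLASS=ak; KEL=ma; NUM=du


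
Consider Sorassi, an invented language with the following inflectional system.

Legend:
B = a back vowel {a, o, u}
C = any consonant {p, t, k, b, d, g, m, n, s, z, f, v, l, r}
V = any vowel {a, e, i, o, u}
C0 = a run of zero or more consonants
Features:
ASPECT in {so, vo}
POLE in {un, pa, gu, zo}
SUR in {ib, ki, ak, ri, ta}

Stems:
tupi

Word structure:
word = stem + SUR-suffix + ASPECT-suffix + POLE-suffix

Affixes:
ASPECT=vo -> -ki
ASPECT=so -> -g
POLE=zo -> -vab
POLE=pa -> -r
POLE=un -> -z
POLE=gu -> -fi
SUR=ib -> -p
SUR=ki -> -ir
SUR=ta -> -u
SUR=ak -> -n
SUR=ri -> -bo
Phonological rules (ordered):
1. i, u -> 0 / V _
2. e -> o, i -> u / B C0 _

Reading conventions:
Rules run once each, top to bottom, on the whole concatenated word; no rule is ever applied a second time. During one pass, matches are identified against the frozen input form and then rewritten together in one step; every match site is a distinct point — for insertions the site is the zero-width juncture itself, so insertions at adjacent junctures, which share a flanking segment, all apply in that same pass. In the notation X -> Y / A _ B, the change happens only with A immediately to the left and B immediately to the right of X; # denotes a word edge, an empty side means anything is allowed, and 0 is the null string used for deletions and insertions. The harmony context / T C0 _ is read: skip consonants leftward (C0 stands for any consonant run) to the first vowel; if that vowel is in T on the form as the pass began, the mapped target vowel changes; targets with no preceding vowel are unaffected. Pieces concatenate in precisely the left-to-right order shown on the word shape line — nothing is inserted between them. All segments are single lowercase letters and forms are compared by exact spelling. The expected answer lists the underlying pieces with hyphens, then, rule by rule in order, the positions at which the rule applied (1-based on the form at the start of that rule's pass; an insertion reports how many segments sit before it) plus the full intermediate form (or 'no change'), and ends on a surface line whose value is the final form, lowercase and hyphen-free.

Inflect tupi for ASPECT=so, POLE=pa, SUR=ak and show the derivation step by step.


underlying: tupi-n-g-r
1. i, u -> 0 / V _: no change
2. e -> o, i -> u / B C0 _: fires at position(s) 4: tupungr
surface: tupungr


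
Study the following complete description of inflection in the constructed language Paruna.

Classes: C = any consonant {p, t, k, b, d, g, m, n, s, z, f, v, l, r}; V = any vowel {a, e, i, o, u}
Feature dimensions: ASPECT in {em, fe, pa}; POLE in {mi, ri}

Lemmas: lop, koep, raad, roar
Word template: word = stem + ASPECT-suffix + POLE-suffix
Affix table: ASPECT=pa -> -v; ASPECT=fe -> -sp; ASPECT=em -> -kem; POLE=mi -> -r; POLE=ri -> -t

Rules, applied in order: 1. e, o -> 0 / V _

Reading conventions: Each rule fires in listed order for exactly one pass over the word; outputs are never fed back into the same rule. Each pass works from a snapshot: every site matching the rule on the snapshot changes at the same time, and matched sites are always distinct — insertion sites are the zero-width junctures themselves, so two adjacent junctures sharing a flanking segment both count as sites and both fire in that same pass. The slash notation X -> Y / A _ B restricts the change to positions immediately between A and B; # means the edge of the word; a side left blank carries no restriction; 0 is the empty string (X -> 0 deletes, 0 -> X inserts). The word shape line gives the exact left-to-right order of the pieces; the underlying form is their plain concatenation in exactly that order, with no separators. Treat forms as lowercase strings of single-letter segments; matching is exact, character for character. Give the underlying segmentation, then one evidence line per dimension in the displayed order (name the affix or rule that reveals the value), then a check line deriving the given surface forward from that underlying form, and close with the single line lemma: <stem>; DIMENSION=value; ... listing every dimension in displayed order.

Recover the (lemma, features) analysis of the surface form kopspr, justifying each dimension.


underlying: koep-sp-r
ASPECT=fe - signalled by the affix -sp
POLE=mi - signalled by the affix -r
check: koepspr -> kopspr
lemma: koep; ASPECT=fe; POLE=mi


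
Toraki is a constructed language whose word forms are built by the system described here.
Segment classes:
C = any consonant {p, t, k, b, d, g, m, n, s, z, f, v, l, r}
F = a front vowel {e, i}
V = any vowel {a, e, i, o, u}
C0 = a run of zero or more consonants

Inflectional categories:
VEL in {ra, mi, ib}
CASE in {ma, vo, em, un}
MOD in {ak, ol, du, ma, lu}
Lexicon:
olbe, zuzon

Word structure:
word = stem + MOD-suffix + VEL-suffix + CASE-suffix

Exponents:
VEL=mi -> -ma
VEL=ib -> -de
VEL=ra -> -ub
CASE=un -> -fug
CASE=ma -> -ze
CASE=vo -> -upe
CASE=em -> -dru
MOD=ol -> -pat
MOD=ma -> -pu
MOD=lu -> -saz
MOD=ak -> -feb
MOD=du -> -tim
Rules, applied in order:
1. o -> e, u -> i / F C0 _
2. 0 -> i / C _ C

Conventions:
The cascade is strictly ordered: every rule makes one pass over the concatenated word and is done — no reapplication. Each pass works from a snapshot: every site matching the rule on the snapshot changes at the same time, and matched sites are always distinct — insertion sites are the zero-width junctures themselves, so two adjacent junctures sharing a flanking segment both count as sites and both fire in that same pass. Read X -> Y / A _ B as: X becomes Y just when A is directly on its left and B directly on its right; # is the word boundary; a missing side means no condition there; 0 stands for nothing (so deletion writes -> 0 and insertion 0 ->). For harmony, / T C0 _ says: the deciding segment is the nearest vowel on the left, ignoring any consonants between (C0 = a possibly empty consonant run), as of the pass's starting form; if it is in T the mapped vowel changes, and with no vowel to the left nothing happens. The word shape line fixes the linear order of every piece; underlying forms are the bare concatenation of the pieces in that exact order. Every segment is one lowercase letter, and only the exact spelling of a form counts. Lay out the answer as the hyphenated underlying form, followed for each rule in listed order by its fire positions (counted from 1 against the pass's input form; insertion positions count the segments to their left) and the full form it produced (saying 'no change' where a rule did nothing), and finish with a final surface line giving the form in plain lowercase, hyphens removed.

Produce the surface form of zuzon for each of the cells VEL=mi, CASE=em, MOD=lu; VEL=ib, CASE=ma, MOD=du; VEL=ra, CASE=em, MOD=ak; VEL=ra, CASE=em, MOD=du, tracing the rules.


cell VEL=mi, CASE=em, MOD=lu:
underlying: zuzon-saz-ma-dru
1. o -> e, u -> i / F C0 _: no change
2. 0 -> i / C _ C: inserts after position(s) 5, 8, 11: zuzonisazimadiru
surface: zuzonisazimadiru

cell VEL=ib, CASE=ma, MOD=du:
underlying: zuzon-tim-de-ze
1. o -> e, u -> i / F C0 _: no change
2. 0 -> i / C _ C: inserts after position(s) 5, 8: zuzonitimideze
surface: zuzonitimideze

cell VEL=ra, CASE=em, MOD=ak:
underlying: zuzon-feb-ub-dru
1. o -> e, u -> i / F C0 _: fires at position(s) 9: zuzonfebibdru
2. 0 -> i / C _ C: inserts after position(s) 5, 10, 11: zuzonifebibidiru
surface: zuzonifebibidiru

cell VEL=ra, CASE=em, MOD=du:
underlying: zuzon-tim-ub-dru
1. o -> e, u -> i / F C0 _: fires at position(s) 9: zuzontimibdru
2. 0 -> i / C _ C: inserts after position(s) 5, 10, 11: zuzonitimibidiru
surface: zuzonitimibidiru


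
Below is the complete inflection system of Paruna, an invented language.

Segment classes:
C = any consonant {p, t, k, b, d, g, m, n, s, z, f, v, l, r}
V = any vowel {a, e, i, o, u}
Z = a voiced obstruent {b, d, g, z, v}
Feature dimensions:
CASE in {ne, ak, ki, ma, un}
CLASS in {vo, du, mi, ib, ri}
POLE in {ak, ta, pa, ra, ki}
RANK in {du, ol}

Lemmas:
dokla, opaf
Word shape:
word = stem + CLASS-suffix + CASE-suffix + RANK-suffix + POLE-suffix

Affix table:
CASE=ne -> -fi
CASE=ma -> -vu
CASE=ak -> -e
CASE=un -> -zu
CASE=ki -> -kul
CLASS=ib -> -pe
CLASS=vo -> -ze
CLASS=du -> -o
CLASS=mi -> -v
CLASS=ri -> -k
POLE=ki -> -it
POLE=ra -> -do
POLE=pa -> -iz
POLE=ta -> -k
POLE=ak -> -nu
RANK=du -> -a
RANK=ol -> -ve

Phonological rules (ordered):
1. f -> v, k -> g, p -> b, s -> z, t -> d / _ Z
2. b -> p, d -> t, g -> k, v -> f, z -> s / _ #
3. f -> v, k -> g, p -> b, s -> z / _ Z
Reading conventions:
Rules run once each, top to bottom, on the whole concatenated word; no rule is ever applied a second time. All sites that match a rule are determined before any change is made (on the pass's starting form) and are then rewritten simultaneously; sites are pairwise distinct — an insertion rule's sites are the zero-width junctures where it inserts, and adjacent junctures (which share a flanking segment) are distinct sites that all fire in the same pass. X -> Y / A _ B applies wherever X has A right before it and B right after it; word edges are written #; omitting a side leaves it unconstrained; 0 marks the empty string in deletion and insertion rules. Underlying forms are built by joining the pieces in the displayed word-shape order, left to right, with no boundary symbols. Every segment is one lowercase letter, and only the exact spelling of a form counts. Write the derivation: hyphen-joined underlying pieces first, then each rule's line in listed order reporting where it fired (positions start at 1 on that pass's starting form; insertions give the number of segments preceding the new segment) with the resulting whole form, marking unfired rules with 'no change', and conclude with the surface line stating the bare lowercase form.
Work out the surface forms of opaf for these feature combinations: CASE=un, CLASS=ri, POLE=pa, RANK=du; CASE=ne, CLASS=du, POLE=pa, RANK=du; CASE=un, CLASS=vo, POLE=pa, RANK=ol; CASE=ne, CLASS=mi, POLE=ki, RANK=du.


cell CASE=un, CLASS=ri, POLE=pa, RANK=du:
underlying: opaf-k-zu-a-iz
1. f -> v, k -> g, p -> b, s -> z, t -> d / _ Z: fires at position(s) 5: opafgzuaiz
2. b -> p, d -> t, g -> k, v -> f, z -> s / _ #: fires at position(s) 10: opafgzuais
3. f -> v, k -> g, p -> b, s -> z / _ Z: fires at position(s) 4: opavgzuais
surface: opavgzuais

cell CASE=ne, CLASS=du, POLE=pa, RANK=du:
underlying: opaf-o-fi-a-iz
1. f -> v, k -> g, p -> b, s -> z, t -> d / _ Z: no change
2. b -> p, d -> t, g -> k, v -> f, z -> s / _ #: fires at position(s) 10: opafofiais
3. f -> v, k -> g, p -> b, s -> z / _ Z: no change
surface: opafofiais

cell CASE=un, CLASS=vo, POLE=pa, RANK=ol:
underlying: opaf-ze-zu-ve-iz
1. f -> v, k -> g, p -> b, s -> z, t -> d / _ Z: fires at position(s) 4: opavzezuveiz
2. b -> p, d -> t, g -> k, v -> f, z -> s / _ #: fires at position(s) 12: opavzezuveis
3. f -> v, k -> g, p -> b, s -> z / _ Z: no change
surface: opavzezuveis

cell CASE=ne, CLASS=mi, POLE=ki, RANK=du:
underlying: opaf-v-fi-a-it
1. f -> v, k -> g, p -> b, s -> z, t -> d / _ Z: fires at position(s) 4: opavvfiait
2. b -> p, d -> t, g -> k, v -> f, z -> s / _ #: no change
3. f -> v, k -> g, p -> b, s -> z / _ Z: no change
surface: opavvfiait


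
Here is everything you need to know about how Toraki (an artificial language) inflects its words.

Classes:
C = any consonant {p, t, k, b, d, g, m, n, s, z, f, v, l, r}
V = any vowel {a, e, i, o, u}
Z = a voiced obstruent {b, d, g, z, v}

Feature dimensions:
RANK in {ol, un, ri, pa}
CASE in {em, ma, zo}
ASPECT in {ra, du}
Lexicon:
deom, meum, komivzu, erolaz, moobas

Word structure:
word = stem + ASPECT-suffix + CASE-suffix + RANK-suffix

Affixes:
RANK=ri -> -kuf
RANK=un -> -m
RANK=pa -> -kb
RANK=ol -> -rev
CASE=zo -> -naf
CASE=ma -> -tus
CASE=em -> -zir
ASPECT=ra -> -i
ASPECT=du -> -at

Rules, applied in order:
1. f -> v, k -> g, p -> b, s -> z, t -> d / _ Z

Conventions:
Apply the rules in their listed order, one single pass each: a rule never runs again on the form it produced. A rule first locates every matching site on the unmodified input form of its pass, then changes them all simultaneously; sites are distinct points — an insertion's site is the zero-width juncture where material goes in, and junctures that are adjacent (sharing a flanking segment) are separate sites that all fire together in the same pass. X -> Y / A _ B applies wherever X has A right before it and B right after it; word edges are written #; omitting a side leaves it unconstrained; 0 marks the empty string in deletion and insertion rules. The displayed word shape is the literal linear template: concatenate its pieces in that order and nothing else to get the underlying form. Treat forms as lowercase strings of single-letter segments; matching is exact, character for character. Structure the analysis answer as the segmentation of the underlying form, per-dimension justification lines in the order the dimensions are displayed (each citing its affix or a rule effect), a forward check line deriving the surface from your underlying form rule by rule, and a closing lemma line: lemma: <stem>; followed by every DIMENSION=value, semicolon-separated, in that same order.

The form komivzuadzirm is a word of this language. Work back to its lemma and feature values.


underlying: komivzu-at-zir-m
RANK=un - signalled by the affix -m
CASE=em - signalled by the affix -zir
ASPECT=du - signalled by the affix -at
check: komivzuatzirm -> komivzuadzirm
lemma: komivzu; RANK=un; CASE=em; ASPECT=du


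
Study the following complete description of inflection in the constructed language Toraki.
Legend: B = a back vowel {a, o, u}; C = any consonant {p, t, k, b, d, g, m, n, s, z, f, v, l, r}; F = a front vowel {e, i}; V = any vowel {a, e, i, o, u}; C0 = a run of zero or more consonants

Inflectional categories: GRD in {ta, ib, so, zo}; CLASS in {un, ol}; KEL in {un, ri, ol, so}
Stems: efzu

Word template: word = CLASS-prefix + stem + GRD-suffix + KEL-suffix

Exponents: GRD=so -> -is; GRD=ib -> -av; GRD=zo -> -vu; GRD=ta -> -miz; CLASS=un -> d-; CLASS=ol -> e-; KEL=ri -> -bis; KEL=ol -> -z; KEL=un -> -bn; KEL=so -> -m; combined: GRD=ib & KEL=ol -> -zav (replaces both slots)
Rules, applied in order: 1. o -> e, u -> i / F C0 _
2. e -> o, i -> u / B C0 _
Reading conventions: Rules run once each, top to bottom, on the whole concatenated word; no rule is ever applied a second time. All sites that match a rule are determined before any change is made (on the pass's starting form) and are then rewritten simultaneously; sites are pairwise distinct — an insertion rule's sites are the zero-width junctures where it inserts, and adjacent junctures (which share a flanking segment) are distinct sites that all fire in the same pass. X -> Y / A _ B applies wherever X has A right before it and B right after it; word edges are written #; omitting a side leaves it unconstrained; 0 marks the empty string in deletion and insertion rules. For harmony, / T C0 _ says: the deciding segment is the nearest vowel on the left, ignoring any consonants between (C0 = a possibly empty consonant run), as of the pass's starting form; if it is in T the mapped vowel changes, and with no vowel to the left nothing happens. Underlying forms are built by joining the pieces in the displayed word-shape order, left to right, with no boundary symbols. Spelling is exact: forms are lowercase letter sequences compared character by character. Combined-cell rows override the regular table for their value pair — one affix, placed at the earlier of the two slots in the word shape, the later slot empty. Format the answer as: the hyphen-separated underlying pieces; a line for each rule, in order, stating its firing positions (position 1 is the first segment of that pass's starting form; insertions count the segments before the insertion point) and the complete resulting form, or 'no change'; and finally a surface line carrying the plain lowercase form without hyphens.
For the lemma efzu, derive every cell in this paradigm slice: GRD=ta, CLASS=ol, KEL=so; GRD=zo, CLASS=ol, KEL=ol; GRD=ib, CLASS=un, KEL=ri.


cell GRD=ta, CLASS=ol, KEL=so:
underlying: e-efzu-miz-m
1. o -> e, u -> i / F C0 _: fires at position(s) 5: eefzimizm
2. e -> o, i -> u / B C0 _: no change
surface: eefzimizm

cell GRD=zo, CLASS=ol, KEL=ol:
underlying: e-efzu-vu-z
1. o -> e, u -> i / F C0 _: fires at position(s) 5: eefzivuz
2. e -> o, i -> u / B C0 _: no change
surface: eefzivuz

cell GRD=ib, CLASS=un, KEL=ri:
underlying: d-efzu-av-bis
1. o -> e, u -> i / F C0 _: fires at position(s) 5: defziavbis
2. e -> o, i -> u / B C0 _: fires at position(s) 9: defziavbus
surface: defziavbus


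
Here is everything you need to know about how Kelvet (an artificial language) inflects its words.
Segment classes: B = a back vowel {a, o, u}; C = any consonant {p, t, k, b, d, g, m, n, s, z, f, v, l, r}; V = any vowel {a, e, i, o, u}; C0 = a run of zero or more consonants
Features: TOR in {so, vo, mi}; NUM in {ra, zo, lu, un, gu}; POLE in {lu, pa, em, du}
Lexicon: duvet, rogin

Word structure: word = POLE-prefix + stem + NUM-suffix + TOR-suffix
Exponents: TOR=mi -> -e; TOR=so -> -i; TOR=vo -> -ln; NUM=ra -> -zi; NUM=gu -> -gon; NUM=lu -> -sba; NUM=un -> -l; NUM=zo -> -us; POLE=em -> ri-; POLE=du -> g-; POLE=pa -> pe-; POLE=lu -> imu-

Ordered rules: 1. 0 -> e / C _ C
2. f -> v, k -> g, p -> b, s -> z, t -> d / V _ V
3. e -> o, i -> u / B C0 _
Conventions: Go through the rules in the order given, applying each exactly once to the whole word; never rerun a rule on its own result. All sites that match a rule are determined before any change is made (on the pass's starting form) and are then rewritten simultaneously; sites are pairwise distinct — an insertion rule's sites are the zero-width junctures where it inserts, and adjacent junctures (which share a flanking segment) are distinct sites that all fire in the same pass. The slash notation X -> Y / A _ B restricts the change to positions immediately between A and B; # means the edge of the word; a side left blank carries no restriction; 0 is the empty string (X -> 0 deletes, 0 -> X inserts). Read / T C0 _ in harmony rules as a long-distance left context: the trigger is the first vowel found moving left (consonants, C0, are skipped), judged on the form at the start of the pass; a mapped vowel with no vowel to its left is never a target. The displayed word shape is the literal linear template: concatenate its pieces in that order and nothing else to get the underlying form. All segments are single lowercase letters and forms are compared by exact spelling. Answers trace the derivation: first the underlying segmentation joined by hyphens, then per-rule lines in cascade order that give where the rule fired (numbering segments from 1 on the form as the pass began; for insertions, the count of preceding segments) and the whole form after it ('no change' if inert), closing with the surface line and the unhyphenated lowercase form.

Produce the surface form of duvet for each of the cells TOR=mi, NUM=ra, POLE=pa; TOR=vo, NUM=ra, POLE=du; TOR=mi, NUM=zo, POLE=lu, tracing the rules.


cell TOR=mi, NUM=ra, POLE=pa:
underlying: pe-duvet-zi-e
1. 0 -> e / C _ C: inserts after position(s) 7: peduvetezie
2. f -> v, k -> g, p -> b, s -> z, t -> d / V _ V: fires at position(s) 7: peduvedezie
3. e -> o, i -> u / B C0 _: fires at position(s) 6: peduvodezie
surface: peduvodezie

cell TOR=vo, NUM=ra, POLE=du:
underlying: g-duvet-zi-ln
1. 0 -> e / C _ C: inserts after position(s) 1, 6, 9: geduvetezilen
2. f -> v, k -> g, p -> b, s -> z, t -> d / V _ V: fires at position(s) 7: geduvedezilen
3. e -> o, i -> u / B C0 _: fires at position(s) 6: geduvodezilen
surface: geduvodezilen

cell TOR=mi, NUM=zo, POLE=lu:
underlying: imu-duvet-us-e
1. 0 -> e / C _ C: no change
2. f -> v, k -> g, p -> b, s -> z, t -> d / V _ V: fires at position(s) 8, 10: imuduveduze
3. e -> o, i -> u / B C0 _: fires at position(s) 7, 11: imuduvoduzo
surface: imuduvoduzo


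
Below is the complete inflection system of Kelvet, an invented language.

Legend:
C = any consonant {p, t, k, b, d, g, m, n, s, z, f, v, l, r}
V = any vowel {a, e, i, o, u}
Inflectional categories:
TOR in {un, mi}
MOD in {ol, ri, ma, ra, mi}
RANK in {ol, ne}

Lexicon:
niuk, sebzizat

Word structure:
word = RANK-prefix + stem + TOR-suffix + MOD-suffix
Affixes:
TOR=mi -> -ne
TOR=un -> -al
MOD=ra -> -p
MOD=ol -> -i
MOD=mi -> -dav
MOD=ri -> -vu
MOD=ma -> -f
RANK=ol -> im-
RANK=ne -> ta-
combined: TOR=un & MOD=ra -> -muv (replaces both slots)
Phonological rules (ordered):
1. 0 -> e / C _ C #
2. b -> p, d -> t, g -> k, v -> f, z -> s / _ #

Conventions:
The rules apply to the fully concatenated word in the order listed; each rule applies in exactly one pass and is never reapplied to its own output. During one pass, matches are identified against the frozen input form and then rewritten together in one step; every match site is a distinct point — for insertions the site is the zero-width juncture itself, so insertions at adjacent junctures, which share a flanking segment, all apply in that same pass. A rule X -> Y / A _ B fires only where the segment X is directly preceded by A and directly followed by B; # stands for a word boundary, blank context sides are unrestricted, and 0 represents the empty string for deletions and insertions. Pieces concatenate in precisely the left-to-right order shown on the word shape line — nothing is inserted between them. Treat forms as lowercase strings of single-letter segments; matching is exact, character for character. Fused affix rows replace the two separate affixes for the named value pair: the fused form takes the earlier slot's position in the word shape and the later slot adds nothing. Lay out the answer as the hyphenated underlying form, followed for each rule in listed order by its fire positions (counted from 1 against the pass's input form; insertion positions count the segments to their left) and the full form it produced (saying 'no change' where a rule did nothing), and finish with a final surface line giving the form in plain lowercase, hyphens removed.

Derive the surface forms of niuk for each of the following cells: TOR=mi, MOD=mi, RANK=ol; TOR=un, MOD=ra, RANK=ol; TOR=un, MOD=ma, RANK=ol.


cell TOR=mi, MOD=mi, RANK=ol:
underlying: im-niuk-ne-dav
1. 0 -> e / C _ C #: no change
2. b -> p, d -> t, g -> k, v -> f, z -> s / _ #: fires at position(s) 11: imniuknedaf
surface: imniuknedaf

cell TOR=un, MOD=ra, RANK=ol:
underlying: im-niuk-muv
1. 0 -> e / C _ C #: no change
2. b -> p, d -> t, g -> k, v -> f, z -> s / _ #: fires at position(s) 9: imniukmuf
surface: imniukmuf

cell TOR=un, MOD=ma, RANK=ol:
underlying: im-niuk-al-f
1. 0 -> e / C _ C #: inserts after position(s) 8: imniukalef
2. b -> p, d -> t, g -> k, v -> f, z -> s / _ #: no change
surface: imniukalef
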